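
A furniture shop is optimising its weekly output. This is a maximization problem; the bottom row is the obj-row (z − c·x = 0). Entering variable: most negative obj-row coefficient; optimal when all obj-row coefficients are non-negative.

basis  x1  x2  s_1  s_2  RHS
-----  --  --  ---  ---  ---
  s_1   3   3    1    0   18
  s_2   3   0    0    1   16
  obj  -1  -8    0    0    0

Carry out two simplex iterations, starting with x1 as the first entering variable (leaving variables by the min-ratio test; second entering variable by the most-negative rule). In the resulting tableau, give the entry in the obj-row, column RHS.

32/3

Ratio test on column x1 — row 1: 18/3 = 6; row 2: 16/3 = 16/3. Minimum is 16/3 at row 2 (s_2 leaves); pivot element 3.
Divide row 2 by 3; eliminate column x1 from the other rows.
Second iteration: most negative obj-row entry is -8 in column x2, so x2 enters.
Ratio test on column x2 — row 1: 2/3 = 2/3; row 2: entry 0 ≤ 0. Minimum is 2/3 at row 1 (s_1 leaves); pivot element 3.
Divide row 1 by 3; eliminate column x2 from the other rows.
After both pivots, the entry at the obj-row, column RHS is 32/3.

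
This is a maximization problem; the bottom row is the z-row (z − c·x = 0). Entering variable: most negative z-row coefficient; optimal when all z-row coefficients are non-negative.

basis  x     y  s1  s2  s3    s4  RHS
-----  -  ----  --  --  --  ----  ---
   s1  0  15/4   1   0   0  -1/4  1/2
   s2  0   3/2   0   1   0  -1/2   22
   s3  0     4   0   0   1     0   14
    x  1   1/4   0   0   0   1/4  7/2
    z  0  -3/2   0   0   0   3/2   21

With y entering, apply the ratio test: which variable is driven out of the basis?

Column y entries and ratios — s1: (1/2)/(15/4) = 2/15; s2: 22/(3/2) = 44/3; s3: 14/4 = 7/2; x: (7/2)/(1/4) = 14.
Smallest ratio is 2/15 in the row of s1, so s1 leaves.

s1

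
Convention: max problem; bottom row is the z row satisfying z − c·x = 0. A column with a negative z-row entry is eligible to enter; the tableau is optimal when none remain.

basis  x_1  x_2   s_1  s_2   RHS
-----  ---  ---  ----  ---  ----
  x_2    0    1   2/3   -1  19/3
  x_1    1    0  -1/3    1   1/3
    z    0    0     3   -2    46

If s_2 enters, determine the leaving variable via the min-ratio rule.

x_1

Column s_2 entries and ratios — x_2: -1 ≤ 0, skip; x_1: (1/3)/1 = 1/3.
Smallest ratio is 1/3 in the row of x_1, so x_1 leaves.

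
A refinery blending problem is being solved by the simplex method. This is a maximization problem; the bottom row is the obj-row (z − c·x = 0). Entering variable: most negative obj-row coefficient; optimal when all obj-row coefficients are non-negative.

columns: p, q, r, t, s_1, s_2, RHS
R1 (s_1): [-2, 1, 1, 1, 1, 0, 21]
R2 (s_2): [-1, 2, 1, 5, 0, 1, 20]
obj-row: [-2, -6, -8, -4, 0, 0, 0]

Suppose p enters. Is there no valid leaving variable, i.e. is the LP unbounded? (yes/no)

yes

Every constraint-row entry in column p is ≤ 0, so increasing p is unbounded.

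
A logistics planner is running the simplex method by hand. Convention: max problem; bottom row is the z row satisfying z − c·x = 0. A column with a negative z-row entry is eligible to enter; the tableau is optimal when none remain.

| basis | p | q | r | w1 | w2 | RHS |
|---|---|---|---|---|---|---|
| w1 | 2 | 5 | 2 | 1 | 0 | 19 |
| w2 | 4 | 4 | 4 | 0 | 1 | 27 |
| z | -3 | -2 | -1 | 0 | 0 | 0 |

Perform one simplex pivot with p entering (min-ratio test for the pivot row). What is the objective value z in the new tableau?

Ratio test on column p — row 1: 19/2 = 19/2; row 2: 27/4 = 27/4. Minimum is 27/4 at row 2 (w2 leaves); pivot element 4.
Pivot on row 2; the z-row RHS becomes 0 − (-3)·(27/4) = 81/4.

81/4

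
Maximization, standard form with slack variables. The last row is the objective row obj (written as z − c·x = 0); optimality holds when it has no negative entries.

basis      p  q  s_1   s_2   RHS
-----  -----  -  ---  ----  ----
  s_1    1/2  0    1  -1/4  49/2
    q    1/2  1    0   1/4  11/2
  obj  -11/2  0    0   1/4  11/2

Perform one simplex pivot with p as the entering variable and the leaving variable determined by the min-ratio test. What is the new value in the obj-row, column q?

11

Ratio test on column p — row 1: (49/2)/(1/2) = 49; row 2: (11/2)/(1/2) = 11. Minimum is 11 at row 2 (q leaves); pivot element 1/2.
Divide row 2 by 1/2; eliminate column p from the other rows.
obj-row update in column q: 0 − (-11/2)·2 = 11.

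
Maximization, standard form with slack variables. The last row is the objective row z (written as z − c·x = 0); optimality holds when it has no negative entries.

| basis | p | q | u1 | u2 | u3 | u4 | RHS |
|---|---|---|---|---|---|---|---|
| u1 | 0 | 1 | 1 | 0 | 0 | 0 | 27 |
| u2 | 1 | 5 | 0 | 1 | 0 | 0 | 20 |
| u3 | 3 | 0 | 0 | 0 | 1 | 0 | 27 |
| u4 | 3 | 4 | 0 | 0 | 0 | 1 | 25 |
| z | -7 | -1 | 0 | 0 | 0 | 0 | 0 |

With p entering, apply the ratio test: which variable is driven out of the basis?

Column p entries and ratios — u1: 0 ≤ 0, skip; u2: 20/1 = 20; u3: 27/3 = 9; u4: 25/3 = 25/3.
Smallest ratio is 25/3 in the row of u4, so u4 leaves.

u4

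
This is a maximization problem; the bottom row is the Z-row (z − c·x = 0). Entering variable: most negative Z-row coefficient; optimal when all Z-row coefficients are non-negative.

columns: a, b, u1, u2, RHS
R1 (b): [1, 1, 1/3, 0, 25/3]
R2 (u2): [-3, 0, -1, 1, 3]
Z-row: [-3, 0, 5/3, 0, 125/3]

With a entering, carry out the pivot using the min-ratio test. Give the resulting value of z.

Ratio test on column a — row 1: (25/3)/1 = 25/3; row 2: entry -3 ≤ 0. Minimum is 25/3 at row 1 (b leaves); pivot element 1.
Pivot on row 1; the Z-row RHS becomes 125/3 − (-3)·(25/3) = 200/3.

200/3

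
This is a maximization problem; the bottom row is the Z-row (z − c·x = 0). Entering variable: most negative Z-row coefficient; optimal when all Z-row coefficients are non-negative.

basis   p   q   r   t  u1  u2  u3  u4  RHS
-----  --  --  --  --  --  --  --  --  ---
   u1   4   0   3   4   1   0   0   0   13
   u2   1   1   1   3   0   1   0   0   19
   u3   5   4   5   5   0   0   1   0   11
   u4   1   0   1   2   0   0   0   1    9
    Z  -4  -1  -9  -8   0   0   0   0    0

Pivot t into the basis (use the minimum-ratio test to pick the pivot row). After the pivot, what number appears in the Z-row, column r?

-1

Ratio test on column t — row 1: 13/4 = 13/4; row 2: 19/3 = 19/3; row 3: 11/5 = 11/5; row 4: 9/2 = 9/2. Minimum is 11/5 at row 3 (u3 leaves); pivot element 5.
Divide row 3 by 5; eliminate column t from the other rows.
Z-row update in column r: -9 − (-8)·1 = -1.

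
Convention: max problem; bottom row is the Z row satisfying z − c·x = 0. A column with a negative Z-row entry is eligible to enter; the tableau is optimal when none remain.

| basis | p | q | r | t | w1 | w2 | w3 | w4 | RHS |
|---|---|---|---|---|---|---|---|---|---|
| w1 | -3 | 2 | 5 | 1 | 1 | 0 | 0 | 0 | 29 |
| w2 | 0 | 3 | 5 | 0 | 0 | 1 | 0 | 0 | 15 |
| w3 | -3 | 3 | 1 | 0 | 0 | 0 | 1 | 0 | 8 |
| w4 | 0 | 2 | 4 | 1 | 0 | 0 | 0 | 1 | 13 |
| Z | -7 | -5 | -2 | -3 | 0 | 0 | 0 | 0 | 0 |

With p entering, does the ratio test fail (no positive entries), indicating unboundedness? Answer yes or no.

yes

Every constraint-row entry in column p is ≤ 0, so increasing p is unbounded.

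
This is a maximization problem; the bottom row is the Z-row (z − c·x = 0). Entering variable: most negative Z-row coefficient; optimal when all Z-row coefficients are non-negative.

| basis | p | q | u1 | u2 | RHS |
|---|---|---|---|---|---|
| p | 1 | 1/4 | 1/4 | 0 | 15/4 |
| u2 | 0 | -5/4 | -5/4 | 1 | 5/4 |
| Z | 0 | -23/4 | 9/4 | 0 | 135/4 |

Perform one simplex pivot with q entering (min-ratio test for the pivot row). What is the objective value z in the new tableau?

120

Ratio test on column q — row 1: (15/4)/(1/4) = 15; row 2: entry -5/4 ≤ 0. Minimum is 15 at row 1 (p leaves); pivot element 1/4.
Pivot on row 1; the Z-row RHS becomes 135/4 − (-23/4)·15 = 120.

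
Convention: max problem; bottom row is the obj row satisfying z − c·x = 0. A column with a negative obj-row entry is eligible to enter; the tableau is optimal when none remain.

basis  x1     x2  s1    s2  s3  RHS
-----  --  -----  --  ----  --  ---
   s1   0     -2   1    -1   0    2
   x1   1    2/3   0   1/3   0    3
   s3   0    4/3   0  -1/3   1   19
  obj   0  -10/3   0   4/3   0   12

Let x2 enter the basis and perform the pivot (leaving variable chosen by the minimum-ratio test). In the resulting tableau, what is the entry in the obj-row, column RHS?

27

Ratio test on column x2 — row 1: entry -2 ≤ 0; row 2: 3/(2/3) = 9/2; row 3: 19/(4/3) = 57/4. Minimum is 9/2 at row 2 (x1 leaves); pivot element 2/3.
Divide row 2 by 2/3; eliminate column x2 from the other rows.
obj-row update in column RHS: 12 − (-10/3)·(9/2) = 27.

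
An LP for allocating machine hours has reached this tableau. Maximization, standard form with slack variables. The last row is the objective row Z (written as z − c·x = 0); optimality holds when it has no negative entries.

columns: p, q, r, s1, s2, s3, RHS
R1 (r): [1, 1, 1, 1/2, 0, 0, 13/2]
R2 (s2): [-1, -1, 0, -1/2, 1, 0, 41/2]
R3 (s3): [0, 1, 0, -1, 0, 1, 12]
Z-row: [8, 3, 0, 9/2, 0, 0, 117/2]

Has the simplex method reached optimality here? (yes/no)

Every Z-row coefficient is ≥ 0, so the tableau is optimal.

yes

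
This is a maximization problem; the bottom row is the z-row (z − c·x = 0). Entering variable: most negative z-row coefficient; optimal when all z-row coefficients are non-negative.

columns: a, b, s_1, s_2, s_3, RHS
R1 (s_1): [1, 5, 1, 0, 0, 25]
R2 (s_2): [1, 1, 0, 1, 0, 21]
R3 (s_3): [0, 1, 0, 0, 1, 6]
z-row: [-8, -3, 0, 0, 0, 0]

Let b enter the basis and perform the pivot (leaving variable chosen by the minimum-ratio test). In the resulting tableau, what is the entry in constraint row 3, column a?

-1/5

Ratio test on column b — row 1: 25/5 = 5; row 2: 21/1 = 21; row 3: 6/1 = 6. Minimum is 5 at row 1 (s_1 leaves); pivot element 5.
Divide row 1 by 5; eliminate column b from the other rows.
Row 3 update in column a: 0 − 1·(1/5) = -1/5.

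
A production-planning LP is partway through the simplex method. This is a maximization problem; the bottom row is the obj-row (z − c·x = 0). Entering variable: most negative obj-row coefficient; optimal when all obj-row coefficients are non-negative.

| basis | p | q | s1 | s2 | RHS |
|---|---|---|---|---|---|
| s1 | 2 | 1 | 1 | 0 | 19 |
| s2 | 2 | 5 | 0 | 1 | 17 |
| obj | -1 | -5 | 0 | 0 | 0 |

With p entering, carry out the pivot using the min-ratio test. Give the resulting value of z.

17/2

Ratio test on column p — row 1: 19/2 = 19/2; row 2: 17/2 = 17/2. Minimum is 17/2 at row 2 (s2 leaves); pivot element 2.
Pivot on row 2; the obj-row RHS becomes 0 − (-1)·(17/2) = 17/2.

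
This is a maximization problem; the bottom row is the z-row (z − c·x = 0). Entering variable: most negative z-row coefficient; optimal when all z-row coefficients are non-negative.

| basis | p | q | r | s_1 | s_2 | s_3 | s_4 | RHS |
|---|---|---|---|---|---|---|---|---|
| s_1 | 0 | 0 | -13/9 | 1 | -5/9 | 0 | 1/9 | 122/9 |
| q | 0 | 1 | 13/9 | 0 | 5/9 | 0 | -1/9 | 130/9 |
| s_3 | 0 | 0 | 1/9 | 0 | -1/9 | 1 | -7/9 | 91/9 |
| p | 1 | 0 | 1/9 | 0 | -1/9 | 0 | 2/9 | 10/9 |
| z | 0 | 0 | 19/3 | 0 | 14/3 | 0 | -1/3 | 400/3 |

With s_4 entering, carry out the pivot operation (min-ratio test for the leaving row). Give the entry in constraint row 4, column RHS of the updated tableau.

5

Ratio test on column s_4 — row 1: (122/9)/(1/9) = 122; row 2: entry -1/9 ≤ 0; row 3: entry -7/9 ≤ 0; row 4: (10/9)/(2/9) = 5. Minimum is 5 at row 4 (p leaves); pivot element 2/9.
Divide row 4 by 2/9; eliminate column s_4 from the other rows.
In the new row 4, the RHS entry is the old entry divided by the pivot: (10/9)/(2/9) = 5.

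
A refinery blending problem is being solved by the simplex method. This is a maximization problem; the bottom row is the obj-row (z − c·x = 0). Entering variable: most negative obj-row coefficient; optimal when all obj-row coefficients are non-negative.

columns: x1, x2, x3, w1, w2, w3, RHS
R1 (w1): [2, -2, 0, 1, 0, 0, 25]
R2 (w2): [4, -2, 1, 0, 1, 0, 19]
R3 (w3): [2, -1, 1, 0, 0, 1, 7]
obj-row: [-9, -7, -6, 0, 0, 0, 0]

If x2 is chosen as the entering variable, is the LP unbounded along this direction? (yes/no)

yes

Every constraint-row entry in column x2 is ≤ 0, so increasing x2 is unbounded.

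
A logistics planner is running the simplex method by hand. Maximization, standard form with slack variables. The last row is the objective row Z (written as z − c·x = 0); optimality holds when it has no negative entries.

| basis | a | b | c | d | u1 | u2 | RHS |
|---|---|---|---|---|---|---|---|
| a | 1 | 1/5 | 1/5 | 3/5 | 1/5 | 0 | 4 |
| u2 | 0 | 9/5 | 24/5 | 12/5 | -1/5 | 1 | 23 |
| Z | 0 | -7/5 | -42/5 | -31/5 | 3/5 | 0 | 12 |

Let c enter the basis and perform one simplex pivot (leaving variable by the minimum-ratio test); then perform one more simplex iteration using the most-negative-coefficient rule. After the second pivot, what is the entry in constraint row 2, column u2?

1/4

Ratio test on column c — row 1: 4/(1/5) = 20; row 2: 23/(24/5) = 115/24. Minimum is 115/24 at row 2 (u2 leaves); pivot element 24/5.
Divide row 2 by 24/5; eliminate column c from the other rows.
Second iteration: most negative Z-row entry is -2 in column d, so d enters.
Ratio test on column d — row 1: (73/24)/(1/2) = 73/12; row 2: (115/24)/(1/2) = 115/12. Minimum is 73/12 at row 1 (a leaves); pivot element 1/2.
Divide row 1 by 1/2; eliminate column d from the other rows.
After both pivots, the entry at constraint row 2, column u2 is 1/4.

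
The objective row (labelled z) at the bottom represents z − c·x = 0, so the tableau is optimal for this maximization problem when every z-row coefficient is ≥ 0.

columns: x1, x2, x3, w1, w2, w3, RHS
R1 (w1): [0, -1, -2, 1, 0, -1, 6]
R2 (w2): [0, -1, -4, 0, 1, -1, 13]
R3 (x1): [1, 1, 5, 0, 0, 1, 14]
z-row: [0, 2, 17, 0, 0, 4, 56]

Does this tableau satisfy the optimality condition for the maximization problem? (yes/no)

Every z-row coefficient is ≥ 0, so the tableau is optimal.

yes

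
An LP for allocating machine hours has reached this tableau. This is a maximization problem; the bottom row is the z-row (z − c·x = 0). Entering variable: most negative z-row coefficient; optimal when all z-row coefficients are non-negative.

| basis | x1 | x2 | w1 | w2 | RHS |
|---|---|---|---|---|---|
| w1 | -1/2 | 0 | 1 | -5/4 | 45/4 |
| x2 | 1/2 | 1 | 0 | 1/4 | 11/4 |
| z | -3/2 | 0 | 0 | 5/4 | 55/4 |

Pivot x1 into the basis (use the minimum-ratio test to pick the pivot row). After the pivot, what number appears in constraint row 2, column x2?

2

Ratio test on column x1 — row 1: entry -1/2 ≤ 0; row 2: (11/4)/(1/2) = 11/2. Minimum is 11/2 at row 2 (x2 leaves); pivot element 1/2.
Divide row 2 by 1/2; eliminate column x1 from the other rows.
In the new row 2, the x2 entry is the old entry divided by the pivot: 1/(1/2) = 2.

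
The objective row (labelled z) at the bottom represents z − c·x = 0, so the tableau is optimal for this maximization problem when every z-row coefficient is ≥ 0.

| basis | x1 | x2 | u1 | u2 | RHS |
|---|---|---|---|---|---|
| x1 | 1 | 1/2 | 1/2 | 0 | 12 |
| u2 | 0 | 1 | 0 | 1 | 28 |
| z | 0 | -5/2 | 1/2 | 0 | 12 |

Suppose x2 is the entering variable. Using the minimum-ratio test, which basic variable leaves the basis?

x1

Column x2 entries and ratios — x1: 12/(1/2) = 24; u2: 28/1 = 28.
Smallest ratio is 24 in the row of x1, so x1 leaves.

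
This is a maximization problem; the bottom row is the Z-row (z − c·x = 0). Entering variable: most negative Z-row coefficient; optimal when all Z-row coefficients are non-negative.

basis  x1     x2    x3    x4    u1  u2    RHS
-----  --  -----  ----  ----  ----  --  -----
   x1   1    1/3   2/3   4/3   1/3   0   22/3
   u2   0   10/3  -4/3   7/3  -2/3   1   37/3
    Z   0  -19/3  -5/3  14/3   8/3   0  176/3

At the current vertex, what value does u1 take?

0

u1 is not in the basis, so in the current basic feasible solution u1 = 0.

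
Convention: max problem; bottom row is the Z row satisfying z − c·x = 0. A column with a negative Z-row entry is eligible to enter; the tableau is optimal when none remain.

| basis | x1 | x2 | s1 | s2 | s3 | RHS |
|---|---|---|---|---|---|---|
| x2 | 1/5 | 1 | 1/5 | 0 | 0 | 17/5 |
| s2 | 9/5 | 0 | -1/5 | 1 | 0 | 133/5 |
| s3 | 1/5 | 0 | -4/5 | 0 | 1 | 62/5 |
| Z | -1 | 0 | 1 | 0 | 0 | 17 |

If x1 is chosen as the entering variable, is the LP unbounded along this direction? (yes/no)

no

Column x1 has positive entries in row(s) 1, 2, 3, so the ratio test bounds it — not unbounded.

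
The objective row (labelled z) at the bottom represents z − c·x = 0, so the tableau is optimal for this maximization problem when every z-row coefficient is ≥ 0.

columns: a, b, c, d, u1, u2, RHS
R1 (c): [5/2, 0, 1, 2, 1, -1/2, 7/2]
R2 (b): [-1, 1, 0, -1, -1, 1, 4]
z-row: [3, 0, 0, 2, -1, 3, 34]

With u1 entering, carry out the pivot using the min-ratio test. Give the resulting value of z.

Ratio test on column u1 — row 1: (7/2)/1 = 7/2; row 2: entry -1 ≤ 0. Minimum is 7/2 at row 1 (c leaves); pivot element 1.
Pivot on row 1; the z-row RHS becomes 34 − (-1)·(7/2) = 75/2.

75/2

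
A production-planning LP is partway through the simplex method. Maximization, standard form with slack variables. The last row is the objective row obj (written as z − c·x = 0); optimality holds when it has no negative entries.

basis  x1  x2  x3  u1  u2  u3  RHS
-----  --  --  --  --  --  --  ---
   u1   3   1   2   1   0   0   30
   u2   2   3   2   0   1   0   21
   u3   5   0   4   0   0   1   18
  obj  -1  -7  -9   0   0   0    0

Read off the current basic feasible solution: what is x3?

0

x3 is not in the basis, so in the current basic feasible solution x3 = 0.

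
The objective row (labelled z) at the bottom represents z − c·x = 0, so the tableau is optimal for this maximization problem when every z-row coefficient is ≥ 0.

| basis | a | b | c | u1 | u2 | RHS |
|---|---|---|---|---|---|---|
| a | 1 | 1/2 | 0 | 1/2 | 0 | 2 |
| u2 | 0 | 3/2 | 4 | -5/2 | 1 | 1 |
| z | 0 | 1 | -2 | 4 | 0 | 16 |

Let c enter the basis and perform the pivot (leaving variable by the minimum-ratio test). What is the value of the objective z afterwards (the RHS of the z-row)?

33/2

Ratio test on column c — row 1: entry 0 ≤ 0; row 2: 1/4 = 1/4. Minimum is 1/4 at row 2 (u2 leaves); pivot element 4.
Pivot on row 2; the z-row RHS becomes 16 − (-2)·(1/4) = 33/2.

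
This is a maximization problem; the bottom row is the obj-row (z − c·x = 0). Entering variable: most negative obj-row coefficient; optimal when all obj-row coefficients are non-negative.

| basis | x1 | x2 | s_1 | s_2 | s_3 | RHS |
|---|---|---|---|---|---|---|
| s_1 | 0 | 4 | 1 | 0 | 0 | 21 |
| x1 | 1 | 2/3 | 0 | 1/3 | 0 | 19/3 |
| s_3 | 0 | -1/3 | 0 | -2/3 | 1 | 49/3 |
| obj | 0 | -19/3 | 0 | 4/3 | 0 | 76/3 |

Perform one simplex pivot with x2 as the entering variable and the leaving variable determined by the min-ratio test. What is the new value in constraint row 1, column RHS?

21/4

Ratio test on column x2 — row 1: 21/4 = 21/4; row 2: (19/3)/(2/3) = 19/2; row 3: entry -1/3 ≤ 0. Minimum is 21/4 at row 1 (s_1 leaves); pivot element 4.
Divide row 1 by 4; eliminate column x2 from the other rows.
In the new row 1, the RHS entry is the old entry divided by the pivot: 21/4 = 21/4.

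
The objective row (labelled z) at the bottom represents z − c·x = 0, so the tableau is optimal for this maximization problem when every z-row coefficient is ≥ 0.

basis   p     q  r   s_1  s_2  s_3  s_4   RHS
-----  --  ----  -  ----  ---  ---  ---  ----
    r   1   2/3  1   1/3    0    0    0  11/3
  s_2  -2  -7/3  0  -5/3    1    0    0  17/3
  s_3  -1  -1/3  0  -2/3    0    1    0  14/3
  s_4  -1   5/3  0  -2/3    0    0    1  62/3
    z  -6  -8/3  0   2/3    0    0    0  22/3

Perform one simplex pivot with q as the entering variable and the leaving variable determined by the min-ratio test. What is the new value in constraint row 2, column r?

Ratio test on column q — row 1: (11/3)/(2/3) = 11/2; row 2: entry -7/3 ≤ 0; row 3: entry -1/3 ≤ 0; row 4: (62/3)/(5/3) = 62/5. Minimum is 11/2 at row 1 (r leaves); pivot element 2/3.
Divide row 1 by 2/3; eliminate column q from the other rows.
Row 2 update in column r: 0 − (-7/3)·(3/2) = 7/2.

7/2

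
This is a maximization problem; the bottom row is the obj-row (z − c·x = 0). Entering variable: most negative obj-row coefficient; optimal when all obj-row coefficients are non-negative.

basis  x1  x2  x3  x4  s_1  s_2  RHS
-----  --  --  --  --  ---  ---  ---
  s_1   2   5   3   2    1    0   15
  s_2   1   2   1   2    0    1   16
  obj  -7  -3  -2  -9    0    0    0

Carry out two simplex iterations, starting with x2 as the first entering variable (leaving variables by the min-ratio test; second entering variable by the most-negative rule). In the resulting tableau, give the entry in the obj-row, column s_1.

9/2

Ratio test on column x2 — row 1: 15/5 = 3; row 2: 16/2 = 8. Minimum is 3 at row 1 (s_1 leaves); pivot element 5.
Divide row 1 by 5; eliminate column x2 from the other rows.
Second iteration: most negative obj-row entry is -39/5 in column x4, so x4 enters.
Ratio test on column x4 — row 1: 3/(2/5) = 15/2; row 2: 10/(6/5) = 25/3. Minimum is 15/2 at row 1 (x2 leaves); pivot element 2/5.
Divide row 1 by 2/5; eliminate column x4 from the other rows.
After both pivots, the entry at the obj-row, column s_1 is 9/2.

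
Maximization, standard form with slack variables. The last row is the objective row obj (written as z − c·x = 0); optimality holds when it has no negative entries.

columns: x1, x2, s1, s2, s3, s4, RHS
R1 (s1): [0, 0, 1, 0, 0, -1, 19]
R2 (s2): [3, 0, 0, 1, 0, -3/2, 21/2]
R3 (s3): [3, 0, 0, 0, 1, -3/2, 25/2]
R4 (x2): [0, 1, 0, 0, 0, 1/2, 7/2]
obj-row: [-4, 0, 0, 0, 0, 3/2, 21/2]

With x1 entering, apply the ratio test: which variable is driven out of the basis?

Column x1 entries and ratios — s1: 0 ≤ 0, skip; s2: (21/2)/3 = 7/2; s3: (25/2)/3 = 25/6; x2: 0 ≤ 0, skip.
Smallest ratio is 7/2 in the row of s2, so s2 leaves.

s2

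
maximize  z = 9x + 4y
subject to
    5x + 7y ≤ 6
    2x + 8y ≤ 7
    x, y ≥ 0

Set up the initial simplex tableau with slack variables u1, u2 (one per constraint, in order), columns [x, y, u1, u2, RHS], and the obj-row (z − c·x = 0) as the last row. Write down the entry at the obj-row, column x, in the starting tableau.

The obj-row carries the negated objective coefficients: the x entry is -9.

-9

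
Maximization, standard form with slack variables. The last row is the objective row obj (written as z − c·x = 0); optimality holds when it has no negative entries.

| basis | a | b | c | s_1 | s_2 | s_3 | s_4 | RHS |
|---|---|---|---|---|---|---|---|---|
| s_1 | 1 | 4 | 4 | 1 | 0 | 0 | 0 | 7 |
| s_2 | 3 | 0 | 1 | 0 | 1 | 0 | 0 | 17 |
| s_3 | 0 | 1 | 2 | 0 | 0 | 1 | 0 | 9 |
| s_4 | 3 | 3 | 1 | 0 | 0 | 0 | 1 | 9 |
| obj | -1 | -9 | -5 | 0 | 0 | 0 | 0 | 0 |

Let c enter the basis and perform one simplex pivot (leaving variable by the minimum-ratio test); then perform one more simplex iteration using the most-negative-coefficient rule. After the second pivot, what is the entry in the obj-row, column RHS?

63/4

Ratio test on column c — row 1: 7/4 = 7/4; row 2: 17/1 = 17; row 3: 9/2 = 9/2; row 4: 9/1 = 9. Minimum is 7/4 at row 1 (s_1 leaves); pivot element 4.
Divide row 1 by 4; eliminate column c from the other rows.
Second iteration: most negative obj-row entry is -4 in column b, so b enters.
Ratio test on column b — row 1: (7/4)/1 = 7/4; row 2: entry -1 ≤ 0; row 3: entry -1 ≤ 0; row 4: (29/4)/2 = 29/8. Minimum is 7/4 at row 1 (c leaves); pivot element 1.
Divide row 1 by 1; eliminate column b from the other rows.
After both pivots, the entry at the obj-row, column RHS is 63/4.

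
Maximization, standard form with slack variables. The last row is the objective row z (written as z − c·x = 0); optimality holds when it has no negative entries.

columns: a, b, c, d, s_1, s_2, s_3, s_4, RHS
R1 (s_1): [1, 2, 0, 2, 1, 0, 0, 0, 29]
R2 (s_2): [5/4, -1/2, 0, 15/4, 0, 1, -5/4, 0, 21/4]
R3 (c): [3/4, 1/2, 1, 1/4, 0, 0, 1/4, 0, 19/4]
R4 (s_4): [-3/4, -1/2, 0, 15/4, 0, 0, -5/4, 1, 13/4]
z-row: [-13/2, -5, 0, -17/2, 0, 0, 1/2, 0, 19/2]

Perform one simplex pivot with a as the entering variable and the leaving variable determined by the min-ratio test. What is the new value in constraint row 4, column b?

-4/5

Ratio test on column a — row 1: 29/1 = 29; row 2: (21/4)/(5/4) = 21/5; row 3: (19/4)/(3/4) = 19/3; row 4: entry -3/4 ≤ 0. Minimum is 21/5 at row 2 (s_2 leaves); pivot element 5/4.
Divide row 2 by 5/4; eliminate column a from the other rows.
Row 4 update in column b: -1/2 − (-3/4)·(-2/5) = -4/5.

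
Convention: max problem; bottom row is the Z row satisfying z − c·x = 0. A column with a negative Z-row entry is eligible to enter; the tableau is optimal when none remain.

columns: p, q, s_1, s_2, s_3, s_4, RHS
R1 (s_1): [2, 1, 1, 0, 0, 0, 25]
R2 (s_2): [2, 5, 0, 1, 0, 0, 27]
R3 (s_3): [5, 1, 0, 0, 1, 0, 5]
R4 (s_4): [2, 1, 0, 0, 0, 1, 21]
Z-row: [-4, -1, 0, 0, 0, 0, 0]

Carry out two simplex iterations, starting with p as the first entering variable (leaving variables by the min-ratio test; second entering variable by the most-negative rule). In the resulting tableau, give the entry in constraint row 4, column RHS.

16

Ratio test on column p — row 1: 25/2 = 25/2; row 2: 27/2 = 27/2; row 3: 5/5 = 1; row 4: 21/2 = 21/2. Minimum is 1 at row 3 (s_3 leaves); pivot element 5.
Divide row 3 by 5; eliminate column p from the other rows.
Second iteration: most negative Z-row entry is -1/5 in column q, so q enters.
Ratio test on column q — row 1: 23/(3/5) = 115/3; row 2: 25/(23/5) = 125/23; row 3: 1/(1/5) = 5; row 4: 19/(3/5) = 95/3. Minimum is 5 at row 3 (p leaves); pivot element 1/5.
Divide row 3 by 1/5; eliminate column q from the other rows.
After both pivots, the entry at constraint row 4, column RHS is 16.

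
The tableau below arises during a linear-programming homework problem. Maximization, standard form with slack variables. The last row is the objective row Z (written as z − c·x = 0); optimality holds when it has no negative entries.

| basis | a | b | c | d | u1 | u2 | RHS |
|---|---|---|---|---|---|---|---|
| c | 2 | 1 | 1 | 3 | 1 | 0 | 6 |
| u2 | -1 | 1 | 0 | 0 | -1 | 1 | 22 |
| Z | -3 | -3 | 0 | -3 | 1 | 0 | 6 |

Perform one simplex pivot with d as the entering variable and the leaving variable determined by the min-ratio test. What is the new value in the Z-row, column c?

1

Ratio test on column d — row 1: 6/3 = 2; row 2: entry 0 ≤ 0. Minimum is 2 at row 1 (c leaves); pivot element 3.
Divide row 1 by 3; eliminate column d from the other rows.
Z-row update in column c: 0 − (-3)·(1/3) = 1.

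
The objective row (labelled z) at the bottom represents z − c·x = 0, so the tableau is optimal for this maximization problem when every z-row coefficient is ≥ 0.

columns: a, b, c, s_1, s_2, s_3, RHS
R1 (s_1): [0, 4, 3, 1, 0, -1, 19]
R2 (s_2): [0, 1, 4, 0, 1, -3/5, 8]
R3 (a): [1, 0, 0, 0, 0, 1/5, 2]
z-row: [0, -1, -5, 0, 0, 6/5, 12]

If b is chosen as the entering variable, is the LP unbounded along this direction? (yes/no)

no

Column b has positive entries in row(s) 1, 2, so the ratio test bounds it — not unbounded.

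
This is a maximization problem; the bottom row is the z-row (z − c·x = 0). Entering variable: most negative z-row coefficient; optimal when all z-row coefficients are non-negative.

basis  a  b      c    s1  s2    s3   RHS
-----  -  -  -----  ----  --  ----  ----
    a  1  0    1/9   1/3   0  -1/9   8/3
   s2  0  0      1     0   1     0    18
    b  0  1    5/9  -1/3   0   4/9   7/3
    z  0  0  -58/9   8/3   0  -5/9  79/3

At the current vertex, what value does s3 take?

0

s3 is not in the basis, so in the current basic feasible solution s3 = 0.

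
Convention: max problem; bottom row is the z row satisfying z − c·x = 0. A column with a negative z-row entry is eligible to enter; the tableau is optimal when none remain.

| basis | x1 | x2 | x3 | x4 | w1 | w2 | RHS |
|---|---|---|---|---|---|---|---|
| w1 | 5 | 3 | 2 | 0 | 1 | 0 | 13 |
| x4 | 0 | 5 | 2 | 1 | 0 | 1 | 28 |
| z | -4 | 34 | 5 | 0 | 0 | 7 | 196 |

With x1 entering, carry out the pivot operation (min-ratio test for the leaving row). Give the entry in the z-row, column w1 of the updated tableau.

Ratio test on column x1 — row 1: 13/5 = 13/5; row 2: entry 0 ≤ 0. Minimum is 13/5 at row 1 (w1 leaves); pivot element 5.
Divide row 1 by 5; eliminate column x1 from the other rows.
z-row update in column w1: 0 − (-4)·(1/5) = 4/5.

4/5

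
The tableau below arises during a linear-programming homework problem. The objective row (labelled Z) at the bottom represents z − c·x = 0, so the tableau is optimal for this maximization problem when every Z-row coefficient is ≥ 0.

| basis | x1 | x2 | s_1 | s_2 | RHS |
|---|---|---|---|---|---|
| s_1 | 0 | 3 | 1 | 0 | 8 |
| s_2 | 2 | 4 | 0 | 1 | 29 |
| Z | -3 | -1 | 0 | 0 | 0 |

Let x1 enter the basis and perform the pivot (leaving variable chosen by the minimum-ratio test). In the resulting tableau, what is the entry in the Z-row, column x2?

5

Ratio test on column x1 — row 1: entry 0 ≤ 0; row 2: 29/2 = 29/2. Minimum is 29/2 at row 2 (s_2 leaves); pivot element 2.
Divide row 2 by 2; eliminate column x1 from the other rows.
Z-row update in column x2: -1 − (-3)·2 = 5.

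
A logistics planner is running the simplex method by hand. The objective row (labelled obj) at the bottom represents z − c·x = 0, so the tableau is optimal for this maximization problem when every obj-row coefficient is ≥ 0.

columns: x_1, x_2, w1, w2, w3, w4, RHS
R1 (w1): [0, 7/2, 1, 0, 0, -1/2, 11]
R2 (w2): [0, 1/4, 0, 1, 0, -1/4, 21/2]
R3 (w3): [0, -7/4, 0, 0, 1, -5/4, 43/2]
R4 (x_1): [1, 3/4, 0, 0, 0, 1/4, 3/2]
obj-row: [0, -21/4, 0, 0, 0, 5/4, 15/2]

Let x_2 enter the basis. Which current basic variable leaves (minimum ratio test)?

Column x_2 entries and ratios — w1: 11/(7/2) = 22/7; w2: (21/2)/(1/4) = 42; w3: -7/4 ≤ 0, skip; x_1: (3/2)/(3/4) = 2.
Smallest ratio is 2 in the row of x_1, so x_1 leaves.

x_1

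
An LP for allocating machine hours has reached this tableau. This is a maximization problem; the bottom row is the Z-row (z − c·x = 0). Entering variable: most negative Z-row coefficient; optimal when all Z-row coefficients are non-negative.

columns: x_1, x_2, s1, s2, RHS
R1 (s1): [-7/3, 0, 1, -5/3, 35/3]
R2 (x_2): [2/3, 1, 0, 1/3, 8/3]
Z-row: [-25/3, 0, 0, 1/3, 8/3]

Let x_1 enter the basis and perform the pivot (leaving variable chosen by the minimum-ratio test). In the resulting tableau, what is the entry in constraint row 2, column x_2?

3/2

Ratio test on column x_1 — row 1: entry -7/3 ≤ 0; row 2: (8/3)/(2/3) = 4. Minimum is 4 at row 2 (x_2 leaves); pivot element 2/3.
Divide row 2 by 2/3; eliminate column x_1 from the other rows.
In the new row 2, the x_2 entry is the old entry divided by the pivot: 1/(2/3) = 3/2.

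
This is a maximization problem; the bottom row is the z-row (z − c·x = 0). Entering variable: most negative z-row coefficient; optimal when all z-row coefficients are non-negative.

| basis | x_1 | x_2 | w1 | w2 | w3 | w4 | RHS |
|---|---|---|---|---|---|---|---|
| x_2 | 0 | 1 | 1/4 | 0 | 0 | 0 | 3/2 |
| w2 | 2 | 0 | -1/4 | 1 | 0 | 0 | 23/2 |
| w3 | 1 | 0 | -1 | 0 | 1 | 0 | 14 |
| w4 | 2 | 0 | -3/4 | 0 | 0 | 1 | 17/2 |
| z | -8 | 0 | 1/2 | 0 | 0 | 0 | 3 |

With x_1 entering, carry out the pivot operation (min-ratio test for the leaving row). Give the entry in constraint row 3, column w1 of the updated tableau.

-5/8

Ratio test on column x_1 — row 1: entry 0 ≤ 0; row 2: (23/2)/2 = 23/4; row 3: 14/1 = 14; row 4: (17/2)/2 = 17/4. Minimum is 17/4 at row 4 (w4 leaves); pivot element 2.
Divide row 4 by 2; eliminate column x_1 from the other rows.
Row 3 update in column w1: -1 − 1·(-3/8) = -5/8.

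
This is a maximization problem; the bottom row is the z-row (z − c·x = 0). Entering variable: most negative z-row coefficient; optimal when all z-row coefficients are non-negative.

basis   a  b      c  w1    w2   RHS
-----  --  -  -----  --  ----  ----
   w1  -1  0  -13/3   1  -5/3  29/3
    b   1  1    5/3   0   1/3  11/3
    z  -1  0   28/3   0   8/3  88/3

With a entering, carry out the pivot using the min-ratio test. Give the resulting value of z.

33

Ratio test on column a — row 1: entry -1 ≤ 0; row 2: (11/3)/1 = 11/3. Minimum is 11/3 at row 2 (b leaves); pivot element 1.
Pivot on row 2; the z-row RHS becomes 88/3 − (-1)·(11/3) = 33.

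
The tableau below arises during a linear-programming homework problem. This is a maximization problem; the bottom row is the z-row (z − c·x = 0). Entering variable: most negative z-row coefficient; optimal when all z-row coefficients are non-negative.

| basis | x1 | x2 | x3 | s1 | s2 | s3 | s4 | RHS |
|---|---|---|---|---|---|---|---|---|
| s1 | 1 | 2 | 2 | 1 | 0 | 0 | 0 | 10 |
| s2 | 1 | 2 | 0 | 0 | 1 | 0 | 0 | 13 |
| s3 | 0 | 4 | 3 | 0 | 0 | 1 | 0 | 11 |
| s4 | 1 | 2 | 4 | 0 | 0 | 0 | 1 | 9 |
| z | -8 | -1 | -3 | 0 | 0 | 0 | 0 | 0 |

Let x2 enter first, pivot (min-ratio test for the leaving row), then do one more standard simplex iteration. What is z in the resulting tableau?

123/4

Ratio test on column x2 — row 1: 10/2 = 5; row 2: 13/2 = 13/2; row 3: 11/4 = 11/4; row 4: 9/2 = 9/2. Minimum is 11/4 at row 3 (s3 leaves); pivot element 4.
Pivot on row 3; the z-row RHS becomes 0 − (-1)·(11/4) = 11/4.
Next entering variable (most negative z-row entry -8): x1.
Ratio test on column x1 — row 1: (9/2)/1 = 9/2; row 2: (15/2)/1 = 15/2; row 3: entry 0 ≤ 0; row 4: (7/2)/1 = 7/2. Minimum is 7/2 at row 4 (s4 leaves); pivot element 1.
After the second pivot the z-row RHS is 11/4 − (-8)·(7/2) = 123/4.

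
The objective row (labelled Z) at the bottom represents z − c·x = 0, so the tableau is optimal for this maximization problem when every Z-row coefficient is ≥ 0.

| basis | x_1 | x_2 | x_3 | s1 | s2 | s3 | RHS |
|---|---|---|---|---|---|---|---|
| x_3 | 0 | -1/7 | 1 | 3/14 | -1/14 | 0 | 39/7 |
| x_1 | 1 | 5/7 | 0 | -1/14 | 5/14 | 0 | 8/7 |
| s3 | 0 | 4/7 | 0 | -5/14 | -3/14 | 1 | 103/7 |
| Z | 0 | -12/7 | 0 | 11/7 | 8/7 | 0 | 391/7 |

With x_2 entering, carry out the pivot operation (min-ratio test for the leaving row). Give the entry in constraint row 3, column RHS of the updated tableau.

Ratio test on column x_2 — row 1: entry -1/7 ≤ 0; row 2: (8/7)/(5/7) = 8/5; row 3: (103/7)/(4/7) = 103/4. Minimum is 8/5 at row 2 (x_1 leaves); pivot element 5/7.
Divide row 2 by 5/7; eliminate column x_2 from the other rows.
Row 3 update in column RHS: 103/7 − (4/7)·(8/5) = 69/5.

69/5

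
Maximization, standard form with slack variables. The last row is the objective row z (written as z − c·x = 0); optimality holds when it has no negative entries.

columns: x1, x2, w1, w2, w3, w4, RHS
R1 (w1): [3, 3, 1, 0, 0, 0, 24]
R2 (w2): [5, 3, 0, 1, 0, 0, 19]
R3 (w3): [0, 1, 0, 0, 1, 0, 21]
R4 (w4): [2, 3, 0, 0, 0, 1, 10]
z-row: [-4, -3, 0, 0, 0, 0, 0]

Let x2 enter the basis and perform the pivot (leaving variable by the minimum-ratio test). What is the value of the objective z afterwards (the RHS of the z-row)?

Ratio test on column x2 — row 1: 24/3 = 8; row 2: 19/3 = 19/3; row 3: 21/1 = 21; row 4: 10/3 = 10/3. Minimum is 10/3 at row 4 (w4 leaves); pivot element 3.
Pivot on row 4; the z-row RHS becomes 0 − (-3)·(10/3) = 10.

10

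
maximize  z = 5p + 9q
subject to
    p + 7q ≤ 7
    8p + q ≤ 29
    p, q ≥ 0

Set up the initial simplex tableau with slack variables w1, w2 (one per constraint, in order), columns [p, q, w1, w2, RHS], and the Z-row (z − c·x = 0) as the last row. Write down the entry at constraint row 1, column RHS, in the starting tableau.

The RHS of constraint 1 is b_1 = 7.

7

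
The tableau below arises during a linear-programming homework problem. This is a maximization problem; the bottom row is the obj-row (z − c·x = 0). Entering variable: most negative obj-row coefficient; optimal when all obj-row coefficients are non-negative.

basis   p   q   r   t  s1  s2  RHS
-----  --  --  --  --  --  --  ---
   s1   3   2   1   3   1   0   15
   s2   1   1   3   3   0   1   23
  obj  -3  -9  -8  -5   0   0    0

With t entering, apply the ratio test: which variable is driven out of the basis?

Column t entries and ratios — s1: 15/3 = 5; s2: 23/3 = 23/3.
Smallest ratio is 5 in the row of s1, so s1 leaves.

s1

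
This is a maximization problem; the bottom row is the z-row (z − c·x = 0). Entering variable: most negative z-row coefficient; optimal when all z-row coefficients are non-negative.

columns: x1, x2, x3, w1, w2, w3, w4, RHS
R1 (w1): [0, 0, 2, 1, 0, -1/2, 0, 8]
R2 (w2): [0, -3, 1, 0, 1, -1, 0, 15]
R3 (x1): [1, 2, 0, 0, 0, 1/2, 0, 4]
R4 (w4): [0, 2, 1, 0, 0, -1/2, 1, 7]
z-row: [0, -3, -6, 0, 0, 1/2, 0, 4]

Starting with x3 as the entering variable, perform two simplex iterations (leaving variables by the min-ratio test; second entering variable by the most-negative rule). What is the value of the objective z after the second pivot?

Ratio test on column x3 — row 1: 8/2 = 4; row 2: 15/1 = 15; row 3: entry 0 ≤ 0; row 4: 7/1 = 7. Minimum is 4 at row 1 (w1 leaves); pivot element 2.
Pivot on row 1; the z-row RHS becomes 4 − (-6)·4 = 28.
Next entering variable (most negative z-row entry -3): x2.
Ratio test on column x2 — row 1: entry 0 ≤ 0; row 2: entry -3 ≤ 0; row 3: 4/2 = 2; row 4: 3/2 = 3/2. Minimum is 3/2 at row 4 (w4 leaves); pivot element 2.
After the second pivot the z-row RHS is 28 − (-3)·(3/2) = 65/2.

65/2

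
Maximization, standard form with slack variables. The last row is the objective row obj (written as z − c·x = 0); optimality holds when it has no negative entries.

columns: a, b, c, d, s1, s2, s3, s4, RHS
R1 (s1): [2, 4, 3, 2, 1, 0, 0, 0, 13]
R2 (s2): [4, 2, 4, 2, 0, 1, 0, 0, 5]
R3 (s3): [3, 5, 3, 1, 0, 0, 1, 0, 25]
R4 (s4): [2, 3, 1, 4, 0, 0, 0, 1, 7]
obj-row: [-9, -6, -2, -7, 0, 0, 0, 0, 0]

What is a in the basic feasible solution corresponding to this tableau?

a is not in the basis, so in the current basic feasible solution a = 0.

0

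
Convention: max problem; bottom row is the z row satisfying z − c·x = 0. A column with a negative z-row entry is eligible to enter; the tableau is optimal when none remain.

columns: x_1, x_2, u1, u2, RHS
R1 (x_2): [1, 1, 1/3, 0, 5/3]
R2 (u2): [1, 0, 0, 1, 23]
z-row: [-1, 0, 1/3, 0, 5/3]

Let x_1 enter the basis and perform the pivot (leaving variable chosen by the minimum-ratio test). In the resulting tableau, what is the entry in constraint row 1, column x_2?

1

Ratio test on column x_1 — row 1: (5/3)/1 = 5/3; row 2: 23/1 = 23. Minimum is 5/3 at row 1 (x_2 leaves); pivot element 1.
Divide row 1 by 1; eliminate column x_1 from the other rows.
In the new row 1, the x_2 entry is the old entry divided by the pivot: 1/1 = 1.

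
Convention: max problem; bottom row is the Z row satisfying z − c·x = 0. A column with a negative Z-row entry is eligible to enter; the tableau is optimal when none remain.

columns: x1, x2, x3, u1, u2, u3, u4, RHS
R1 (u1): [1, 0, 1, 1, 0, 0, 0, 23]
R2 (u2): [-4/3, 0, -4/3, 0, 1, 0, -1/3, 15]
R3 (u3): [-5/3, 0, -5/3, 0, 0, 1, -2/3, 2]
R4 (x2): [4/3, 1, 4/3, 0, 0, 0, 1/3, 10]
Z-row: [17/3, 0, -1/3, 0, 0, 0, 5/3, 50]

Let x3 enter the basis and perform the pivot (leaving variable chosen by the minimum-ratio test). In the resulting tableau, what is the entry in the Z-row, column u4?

7/4

Ratio test on column x3 — row 1: 23/1 = 23; row 2: entry -4/3 ≤ 0; row 3: entry -5/3 ≤ 0; row 4: 10/(4/3) = 15/2. Minimum is 15/2 at row 4 (x2 leaves); pivot element 4/3.
Divide row 4 by 4/3; eliminate column x3 from the other rows.
Z-row update in column u4: 5/3 − (-1/3)·(1/4) = 7/4.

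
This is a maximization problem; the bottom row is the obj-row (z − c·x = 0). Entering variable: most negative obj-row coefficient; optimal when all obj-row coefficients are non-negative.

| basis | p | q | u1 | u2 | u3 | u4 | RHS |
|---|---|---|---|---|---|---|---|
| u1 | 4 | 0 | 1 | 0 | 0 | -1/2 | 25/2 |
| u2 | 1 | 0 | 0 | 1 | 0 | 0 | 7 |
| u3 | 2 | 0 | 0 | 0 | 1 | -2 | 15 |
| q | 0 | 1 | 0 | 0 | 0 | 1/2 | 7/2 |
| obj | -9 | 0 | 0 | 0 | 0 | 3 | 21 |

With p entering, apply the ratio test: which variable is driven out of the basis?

u1

Column p entries and ratios — u1: (25/2)/4 = 25/8; u2: 7/1 = 7; u3: 15/2 = 15/2; q: 0 ≤ 0, skip.
Smallest ratio is 25/8 in the row of u1, so u1 leaves.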